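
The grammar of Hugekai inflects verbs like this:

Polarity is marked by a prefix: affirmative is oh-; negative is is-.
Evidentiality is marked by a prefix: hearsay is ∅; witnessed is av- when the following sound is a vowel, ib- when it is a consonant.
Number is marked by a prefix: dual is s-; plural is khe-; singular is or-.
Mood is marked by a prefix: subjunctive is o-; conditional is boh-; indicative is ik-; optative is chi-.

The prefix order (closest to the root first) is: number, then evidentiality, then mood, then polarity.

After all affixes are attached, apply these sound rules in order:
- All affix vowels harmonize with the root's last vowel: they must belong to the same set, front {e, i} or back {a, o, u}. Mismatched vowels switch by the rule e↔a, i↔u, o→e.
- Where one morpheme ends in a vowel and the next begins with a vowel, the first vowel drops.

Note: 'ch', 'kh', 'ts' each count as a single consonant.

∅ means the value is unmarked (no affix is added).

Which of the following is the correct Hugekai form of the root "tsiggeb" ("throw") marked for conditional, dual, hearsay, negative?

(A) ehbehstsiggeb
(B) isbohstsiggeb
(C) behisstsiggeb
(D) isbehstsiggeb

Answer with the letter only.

Attach number dual s- → stsiggeb.
evidentiality = hearsay: zero marking, form stays stsiggeb.
Attach mood conditional boh- → bohstsiggeb.
Attach polarity negative is- → isbohstsiggeb.
Apply vowel harmony: isbohstsiggeb → isbehstsiggeb.
Vowel deletion: no change.
So the correct form is isbehstsiggeb, option (D).
(B) isbohstsiggeb is wrong: it fails to apply the sound rule(s).
(A) ehbehstsiggeb is wrong: it uses affirmative instead of negative for polarity.
(C) behisstsiggeb is wrong: it has the affixes in the wrong order.

D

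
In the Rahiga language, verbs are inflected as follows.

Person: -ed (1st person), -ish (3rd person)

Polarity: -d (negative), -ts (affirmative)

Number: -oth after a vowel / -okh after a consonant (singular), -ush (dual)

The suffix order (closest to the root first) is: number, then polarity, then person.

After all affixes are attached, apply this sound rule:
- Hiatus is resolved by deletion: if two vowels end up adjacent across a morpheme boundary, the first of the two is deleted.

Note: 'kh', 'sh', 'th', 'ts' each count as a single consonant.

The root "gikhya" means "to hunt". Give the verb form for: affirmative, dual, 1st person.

Attach number dual -ush → gikhyaush.
Attach polarity affirmative -ts → gikhyaushts.
Attach person 1st person -ed → gikhyaushtsed.
Apply vowel deletion: gikhyaushtsed → gikhyushtsed.

gikhyushtsed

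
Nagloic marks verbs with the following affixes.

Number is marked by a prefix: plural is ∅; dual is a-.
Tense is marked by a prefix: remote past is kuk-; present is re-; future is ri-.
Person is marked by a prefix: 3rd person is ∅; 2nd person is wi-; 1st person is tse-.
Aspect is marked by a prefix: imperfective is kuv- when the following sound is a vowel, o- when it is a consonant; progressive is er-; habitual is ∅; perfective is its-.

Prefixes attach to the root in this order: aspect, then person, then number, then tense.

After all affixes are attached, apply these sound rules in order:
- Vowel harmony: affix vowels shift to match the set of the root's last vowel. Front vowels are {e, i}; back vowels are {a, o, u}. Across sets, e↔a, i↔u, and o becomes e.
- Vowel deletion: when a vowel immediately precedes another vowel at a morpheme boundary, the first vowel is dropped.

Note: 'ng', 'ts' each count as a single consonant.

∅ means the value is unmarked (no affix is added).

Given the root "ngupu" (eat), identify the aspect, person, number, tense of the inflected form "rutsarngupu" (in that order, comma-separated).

Segment: ri-tse-er-ngupu.
aspect: er- → progressive.
person: tse- → 1st person.
number: ∅ → plural.
tense: ri- → future.

progressive, 1st person, plural, future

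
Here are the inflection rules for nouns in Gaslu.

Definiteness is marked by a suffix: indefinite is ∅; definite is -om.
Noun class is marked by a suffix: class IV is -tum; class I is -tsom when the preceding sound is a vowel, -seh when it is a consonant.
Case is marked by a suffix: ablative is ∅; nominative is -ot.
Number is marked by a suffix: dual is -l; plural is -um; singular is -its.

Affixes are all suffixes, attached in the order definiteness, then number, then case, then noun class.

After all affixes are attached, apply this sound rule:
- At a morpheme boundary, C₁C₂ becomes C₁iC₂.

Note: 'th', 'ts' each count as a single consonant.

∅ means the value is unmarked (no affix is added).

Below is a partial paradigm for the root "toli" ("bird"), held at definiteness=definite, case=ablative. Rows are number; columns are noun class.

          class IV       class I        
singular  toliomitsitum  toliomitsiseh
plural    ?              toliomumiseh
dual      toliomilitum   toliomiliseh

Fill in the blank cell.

toliomumitum

Attach definiteness definite -om → toliom.
Attach number plural -um → toliomum.
case = ablative: zero marking, form stays toliomum.
Attach noun class class IV -tum → toliomumtum.
Apply epenthesis: toliomumtum → toliomumitum.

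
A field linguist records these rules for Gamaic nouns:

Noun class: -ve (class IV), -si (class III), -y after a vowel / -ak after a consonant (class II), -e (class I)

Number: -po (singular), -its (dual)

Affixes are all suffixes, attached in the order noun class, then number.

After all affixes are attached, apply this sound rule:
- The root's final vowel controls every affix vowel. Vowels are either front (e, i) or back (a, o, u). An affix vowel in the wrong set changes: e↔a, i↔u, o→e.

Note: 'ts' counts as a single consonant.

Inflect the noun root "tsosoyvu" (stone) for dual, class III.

tsosoyvusuuts

Attach noun class class III -si → tsosoyvusi.
Attach number dual -its → tsosoyvusiits.
Apply vowel harmony: tsosoyvusiits → tsosoyvusuuts.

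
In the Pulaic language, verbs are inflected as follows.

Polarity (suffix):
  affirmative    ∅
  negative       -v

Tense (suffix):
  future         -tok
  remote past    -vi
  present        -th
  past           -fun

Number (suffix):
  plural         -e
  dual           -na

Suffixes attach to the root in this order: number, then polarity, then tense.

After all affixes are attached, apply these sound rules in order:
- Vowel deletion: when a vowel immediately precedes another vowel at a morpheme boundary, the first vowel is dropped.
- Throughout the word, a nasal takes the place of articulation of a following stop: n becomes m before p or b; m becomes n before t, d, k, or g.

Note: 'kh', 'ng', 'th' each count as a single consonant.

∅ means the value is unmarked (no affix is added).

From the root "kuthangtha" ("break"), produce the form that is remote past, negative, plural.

kuthangthevvi

Attach number plural -e → kuthangthae.
Attach polarity negative -v → kuthangthaev.
Attach tense remote past -vi → kuthangthaevvi.
Apply vowel deletion: kuthangthaevvi → kuthangthevvi.
Nasal assimilation: no change.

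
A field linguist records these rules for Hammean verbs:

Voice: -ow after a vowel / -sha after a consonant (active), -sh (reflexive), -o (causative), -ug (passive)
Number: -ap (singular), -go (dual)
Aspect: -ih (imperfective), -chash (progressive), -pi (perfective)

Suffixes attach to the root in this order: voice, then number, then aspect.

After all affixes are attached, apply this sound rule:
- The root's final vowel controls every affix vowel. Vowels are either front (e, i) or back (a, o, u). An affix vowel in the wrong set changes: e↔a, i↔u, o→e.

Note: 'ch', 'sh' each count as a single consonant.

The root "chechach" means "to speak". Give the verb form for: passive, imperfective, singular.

Attach voice passive -ug → chechachug.
Attach number singular -ap → chechachugap.
Attach aspect imperfective -ih → chechachugapih.
Apply vowel harmony: chechachugapih → chechachugapuh.

chechachugapuh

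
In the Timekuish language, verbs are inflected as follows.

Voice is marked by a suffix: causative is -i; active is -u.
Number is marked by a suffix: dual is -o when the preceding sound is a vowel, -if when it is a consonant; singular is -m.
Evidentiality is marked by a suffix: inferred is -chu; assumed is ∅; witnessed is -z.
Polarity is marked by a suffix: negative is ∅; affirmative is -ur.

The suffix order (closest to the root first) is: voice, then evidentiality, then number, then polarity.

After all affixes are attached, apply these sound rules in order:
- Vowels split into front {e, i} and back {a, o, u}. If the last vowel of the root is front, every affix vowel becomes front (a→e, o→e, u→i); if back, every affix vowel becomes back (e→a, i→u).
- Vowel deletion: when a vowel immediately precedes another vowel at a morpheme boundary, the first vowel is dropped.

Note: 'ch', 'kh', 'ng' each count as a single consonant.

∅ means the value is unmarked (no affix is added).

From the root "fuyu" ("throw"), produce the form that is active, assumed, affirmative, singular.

fuyumur

Attach voice active -u → fuyuu.
evidentiality = assumed: zero marking, form stays fuyuu.
Attach number singular -m → fuyuum.
Attach polarity affirmative -ur → fuyuumur.
Vowel harmony: no change.
Apply vowel deletion: fuyuumur → fuyumur.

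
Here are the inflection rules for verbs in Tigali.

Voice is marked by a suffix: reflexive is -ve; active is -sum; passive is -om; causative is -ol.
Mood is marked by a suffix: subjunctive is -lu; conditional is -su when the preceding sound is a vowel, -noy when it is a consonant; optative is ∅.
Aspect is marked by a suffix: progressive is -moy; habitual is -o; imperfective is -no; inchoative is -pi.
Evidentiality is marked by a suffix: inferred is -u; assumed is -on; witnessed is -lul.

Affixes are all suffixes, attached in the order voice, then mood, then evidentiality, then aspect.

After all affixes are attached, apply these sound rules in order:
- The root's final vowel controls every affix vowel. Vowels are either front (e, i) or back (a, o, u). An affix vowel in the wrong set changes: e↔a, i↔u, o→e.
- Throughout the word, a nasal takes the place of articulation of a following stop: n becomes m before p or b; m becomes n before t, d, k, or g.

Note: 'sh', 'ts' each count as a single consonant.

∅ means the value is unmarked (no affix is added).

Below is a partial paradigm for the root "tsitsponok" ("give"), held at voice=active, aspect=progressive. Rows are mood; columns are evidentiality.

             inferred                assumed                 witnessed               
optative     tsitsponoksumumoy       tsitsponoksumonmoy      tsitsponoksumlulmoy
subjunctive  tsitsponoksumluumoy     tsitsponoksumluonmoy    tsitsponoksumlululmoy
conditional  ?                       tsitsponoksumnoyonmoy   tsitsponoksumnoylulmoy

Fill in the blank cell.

tsitsponoksumnoyumoy

Attach voice active -sum → tsitsponoksum.
Attach mood conditional -noy (after consonant 'm') → tsitsponoksumnoy.
Attach evidentiality inferred -u → tsitsponoksumnoyu.
Attach aspect progressive -moy → tsitsponoksumnoyumoy.
Vowel harmony: no change.
Nasal assimilation: no change.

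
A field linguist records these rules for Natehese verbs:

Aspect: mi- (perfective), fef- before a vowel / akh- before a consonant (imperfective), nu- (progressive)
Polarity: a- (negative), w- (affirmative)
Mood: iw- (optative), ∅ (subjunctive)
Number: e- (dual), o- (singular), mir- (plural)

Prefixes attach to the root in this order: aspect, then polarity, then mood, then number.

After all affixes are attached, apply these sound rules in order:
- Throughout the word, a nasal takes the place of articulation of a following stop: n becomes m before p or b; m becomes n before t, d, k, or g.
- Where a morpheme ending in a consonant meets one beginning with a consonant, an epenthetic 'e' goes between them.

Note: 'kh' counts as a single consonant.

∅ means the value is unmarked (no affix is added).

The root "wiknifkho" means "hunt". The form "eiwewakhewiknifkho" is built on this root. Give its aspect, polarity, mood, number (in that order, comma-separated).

Segment: e-iw-w-akh-wiknifkho.
aspect: fef/akh- → imperfective.
polarity: w- → affirmative.
mood: iw- → optative.
number: e- → dual.

imperfective, affirmative, optative, dual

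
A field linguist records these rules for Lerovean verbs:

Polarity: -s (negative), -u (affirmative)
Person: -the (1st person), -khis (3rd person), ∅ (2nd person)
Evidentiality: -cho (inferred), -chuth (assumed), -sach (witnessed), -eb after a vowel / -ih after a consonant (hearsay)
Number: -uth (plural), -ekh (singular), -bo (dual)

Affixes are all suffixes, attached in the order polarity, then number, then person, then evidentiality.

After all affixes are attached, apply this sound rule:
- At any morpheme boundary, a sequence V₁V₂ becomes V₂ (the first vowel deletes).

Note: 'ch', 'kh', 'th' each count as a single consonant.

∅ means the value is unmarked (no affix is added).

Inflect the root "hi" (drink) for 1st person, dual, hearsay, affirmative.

hubotheb

Attach polarity affirmative -u → hiu.
Attach number dual -bo → hiubo.
Attach person 1st person -the → hiubothe.
Attach evidentiality hearsay -eb (after vowel 'e') → hiubotheeb.
Apply vowel deletion: hiubotheeb → hubotheb.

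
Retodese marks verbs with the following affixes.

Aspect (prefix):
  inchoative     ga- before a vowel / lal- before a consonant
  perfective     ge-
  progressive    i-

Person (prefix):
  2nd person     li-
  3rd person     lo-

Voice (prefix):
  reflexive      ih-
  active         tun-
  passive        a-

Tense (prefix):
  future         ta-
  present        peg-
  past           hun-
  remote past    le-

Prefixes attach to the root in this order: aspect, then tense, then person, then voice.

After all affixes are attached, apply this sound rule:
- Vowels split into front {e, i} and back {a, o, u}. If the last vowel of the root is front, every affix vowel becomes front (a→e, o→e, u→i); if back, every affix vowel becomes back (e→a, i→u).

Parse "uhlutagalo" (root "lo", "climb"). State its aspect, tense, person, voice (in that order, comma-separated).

perfective, future, 2nd person, reflexive

Segment: ih-li-ta-ge-lo.
aspect: ge- → perfective.
tense: ta- → future.
person: li- → 2nd person.
voice: ih- → reflexive.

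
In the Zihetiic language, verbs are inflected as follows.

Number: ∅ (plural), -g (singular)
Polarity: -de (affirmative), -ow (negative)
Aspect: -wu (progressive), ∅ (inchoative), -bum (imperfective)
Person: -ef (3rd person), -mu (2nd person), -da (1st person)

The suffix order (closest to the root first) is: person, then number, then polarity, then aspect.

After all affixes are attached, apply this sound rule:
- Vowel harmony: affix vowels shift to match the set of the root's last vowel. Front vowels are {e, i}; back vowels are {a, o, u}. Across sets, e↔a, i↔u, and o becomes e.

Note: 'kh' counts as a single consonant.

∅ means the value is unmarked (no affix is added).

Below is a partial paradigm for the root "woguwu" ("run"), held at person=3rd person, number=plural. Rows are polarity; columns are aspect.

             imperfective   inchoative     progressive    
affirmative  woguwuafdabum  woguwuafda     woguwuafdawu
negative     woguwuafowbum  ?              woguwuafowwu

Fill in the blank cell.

Attach person 3rd person -ef → woguwuef.
number = plural: zero marking, form stays woguwuef.
Attach polarity negative -ow → woguwuefow.
aspect = inchoative: zero marking, form stays woguwuefow.
Apply vowel harmony: woguwuefow → woguwuafow.

woguwuafow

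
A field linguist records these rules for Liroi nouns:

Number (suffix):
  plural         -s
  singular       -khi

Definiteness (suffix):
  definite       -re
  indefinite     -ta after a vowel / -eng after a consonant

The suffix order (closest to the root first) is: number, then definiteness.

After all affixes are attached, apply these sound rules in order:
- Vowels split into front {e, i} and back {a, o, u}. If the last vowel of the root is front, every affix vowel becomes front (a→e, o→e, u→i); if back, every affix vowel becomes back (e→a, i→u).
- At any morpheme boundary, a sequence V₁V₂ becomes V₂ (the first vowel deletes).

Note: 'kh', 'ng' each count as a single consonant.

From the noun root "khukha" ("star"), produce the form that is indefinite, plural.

khukhasang

Attach number plural -s → khukhas.
Attach definiteness indefinite -eng (after consonant 's') → khukhaseng.
Apply vowel harmony: khukhaseng → khukhasang.
Vowel deletion: no change.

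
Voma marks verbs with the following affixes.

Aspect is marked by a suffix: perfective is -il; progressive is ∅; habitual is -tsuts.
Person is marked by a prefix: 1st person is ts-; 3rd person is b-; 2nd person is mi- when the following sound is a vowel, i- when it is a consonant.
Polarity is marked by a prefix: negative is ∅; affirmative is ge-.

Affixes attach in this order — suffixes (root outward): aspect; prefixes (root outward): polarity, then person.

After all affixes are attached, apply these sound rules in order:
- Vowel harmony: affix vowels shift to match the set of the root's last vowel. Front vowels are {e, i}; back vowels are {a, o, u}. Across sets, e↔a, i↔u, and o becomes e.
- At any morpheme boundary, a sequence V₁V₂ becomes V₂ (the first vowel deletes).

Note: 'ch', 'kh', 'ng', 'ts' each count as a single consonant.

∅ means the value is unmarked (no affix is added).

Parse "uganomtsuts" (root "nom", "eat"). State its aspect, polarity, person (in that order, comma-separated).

habitual, affirmative, 2nd person

Segment: i-ge-nom-tsuts.
aspect: -tsuts → habitual.
polarity: ge- → affirmative.
person: mi/i- → 2nd person.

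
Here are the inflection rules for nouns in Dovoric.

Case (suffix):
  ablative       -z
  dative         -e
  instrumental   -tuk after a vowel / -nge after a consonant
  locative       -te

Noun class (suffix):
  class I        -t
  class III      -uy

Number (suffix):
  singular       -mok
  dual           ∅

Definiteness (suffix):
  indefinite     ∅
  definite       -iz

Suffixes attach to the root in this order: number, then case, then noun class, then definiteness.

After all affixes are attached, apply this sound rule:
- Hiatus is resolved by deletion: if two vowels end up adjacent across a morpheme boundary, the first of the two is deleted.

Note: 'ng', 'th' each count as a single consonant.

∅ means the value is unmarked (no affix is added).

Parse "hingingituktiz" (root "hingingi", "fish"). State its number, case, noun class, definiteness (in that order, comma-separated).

dual, instrumental, class I, definite

Segment: hingingi-tuk-t-iz.
number: ∅ → dual.
case: -tuk/nge → instrumental.
noun class: -t → class I.
definiteness: -iz → definite.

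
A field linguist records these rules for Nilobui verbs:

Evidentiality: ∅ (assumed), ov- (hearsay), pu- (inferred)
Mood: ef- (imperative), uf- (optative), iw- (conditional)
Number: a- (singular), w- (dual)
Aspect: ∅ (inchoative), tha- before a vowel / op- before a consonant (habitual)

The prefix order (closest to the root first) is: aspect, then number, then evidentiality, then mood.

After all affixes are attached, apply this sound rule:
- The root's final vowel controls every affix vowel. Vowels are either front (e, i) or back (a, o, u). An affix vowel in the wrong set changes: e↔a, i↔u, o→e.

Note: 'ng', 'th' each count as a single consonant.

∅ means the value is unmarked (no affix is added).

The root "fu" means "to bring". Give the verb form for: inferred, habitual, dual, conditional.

uwpuwopfu

Attach aspect habitual op- (before consonant 'f') → opfu.
Attach number dual w- → wopfu.
Attach evidentiality inferred pu- → puwopfu.
Attach mood conditional iw- → iwpuwopfu.
Apply vowel harmony: iwpuwopfu → uwpuwopfu.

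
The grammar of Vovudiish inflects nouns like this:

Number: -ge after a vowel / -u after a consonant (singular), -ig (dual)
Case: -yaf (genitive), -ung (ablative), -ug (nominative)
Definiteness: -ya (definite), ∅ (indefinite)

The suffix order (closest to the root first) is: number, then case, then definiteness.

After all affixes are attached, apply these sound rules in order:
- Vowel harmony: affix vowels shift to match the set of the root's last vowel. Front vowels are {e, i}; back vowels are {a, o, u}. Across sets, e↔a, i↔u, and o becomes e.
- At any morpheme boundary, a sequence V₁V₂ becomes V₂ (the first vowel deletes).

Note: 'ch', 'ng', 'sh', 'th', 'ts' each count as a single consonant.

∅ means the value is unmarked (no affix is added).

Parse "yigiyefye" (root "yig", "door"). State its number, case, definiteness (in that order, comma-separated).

singular, genitive, definite

Segment: yig-u-yaf-ya.
number: -ge/u → singular.
case: -yaf → genitive.
definiteness: -ya → definite.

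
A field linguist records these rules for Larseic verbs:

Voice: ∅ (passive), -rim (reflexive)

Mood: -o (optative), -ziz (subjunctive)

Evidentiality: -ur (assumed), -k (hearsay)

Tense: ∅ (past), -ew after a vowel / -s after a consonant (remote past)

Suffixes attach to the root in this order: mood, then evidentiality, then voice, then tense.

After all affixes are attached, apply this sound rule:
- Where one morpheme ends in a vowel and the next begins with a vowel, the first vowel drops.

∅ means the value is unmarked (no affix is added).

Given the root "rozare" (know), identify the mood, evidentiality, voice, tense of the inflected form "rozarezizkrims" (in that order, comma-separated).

subjunctive, hearsay, reflexive, remote past

Segment: rozare-ziz-k-rim-s.
mood: -ziz → subjunctive.
evidentiality: -k → hearsay.
voice: -rim → reflexive.
tense: -ew/s → remote past.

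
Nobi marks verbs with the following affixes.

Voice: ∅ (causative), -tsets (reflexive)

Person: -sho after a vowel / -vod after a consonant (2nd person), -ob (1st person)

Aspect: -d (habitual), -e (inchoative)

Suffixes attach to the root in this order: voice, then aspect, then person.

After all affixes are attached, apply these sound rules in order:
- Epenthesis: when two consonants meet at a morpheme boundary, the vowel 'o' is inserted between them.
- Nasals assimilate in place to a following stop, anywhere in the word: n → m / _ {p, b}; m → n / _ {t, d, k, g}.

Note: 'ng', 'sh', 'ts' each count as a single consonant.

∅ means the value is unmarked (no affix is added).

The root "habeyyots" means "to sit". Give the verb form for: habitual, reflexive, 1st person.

Attach voice reflexive -tsets → habeyyotstsets.
Attach aspect habitual -d → habeyyotstsetsd.
Attach person 1st person -ob → habeyyotstsetsdob.
Apply epenthesis: habeyyotstsetsdob → habeyyotsotsetsodob.
Nasal assimilation: no change.

habeyyotsotsetsodob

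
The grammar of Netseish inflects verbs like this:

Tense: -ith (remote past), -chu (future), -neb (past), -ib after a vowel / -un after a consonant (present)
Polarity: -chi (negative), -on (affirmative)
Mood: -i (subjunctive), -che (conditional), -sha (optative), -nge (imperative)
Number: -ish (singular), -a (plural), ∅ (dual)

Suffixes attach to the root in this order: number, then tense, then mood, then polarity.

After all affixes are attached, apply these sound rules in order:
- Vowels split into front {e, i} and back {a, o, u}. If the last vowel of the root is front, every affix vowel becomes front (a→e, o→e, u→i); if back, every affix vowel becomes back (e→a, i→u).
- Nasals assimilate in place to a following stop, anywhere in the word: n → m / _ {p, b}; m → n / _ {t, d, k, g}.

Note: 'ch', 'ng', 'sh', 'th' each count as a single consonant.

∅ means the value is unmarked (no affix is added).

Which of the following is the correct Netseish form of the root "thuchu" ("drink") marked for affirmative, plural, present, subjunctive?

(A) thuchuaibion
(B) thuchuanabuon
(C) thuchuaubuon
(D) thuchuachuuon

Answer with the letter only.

C

Attach number plural -a → thuchua.
Attach tense present -ib (after vowel 'a') → thuchuaib.
Attach mood subjunctive -i → thuchuaibi.
Attach polarity affirmative -on → thuchuaibion.
Apply vowel harmony: thuchuaibion → thuchuaubuon.
Nasal assimilation: no change.
So the correct form is thuchuaubuon, option (C).
(D) thuchuachuuon is wrong: it uses future instead of present for tense.
(A) thuchuaibion is wrong: it fails to apply the sound rule(s).
(B) thuchuanabuon is wrong: it uses past instead of present for tense.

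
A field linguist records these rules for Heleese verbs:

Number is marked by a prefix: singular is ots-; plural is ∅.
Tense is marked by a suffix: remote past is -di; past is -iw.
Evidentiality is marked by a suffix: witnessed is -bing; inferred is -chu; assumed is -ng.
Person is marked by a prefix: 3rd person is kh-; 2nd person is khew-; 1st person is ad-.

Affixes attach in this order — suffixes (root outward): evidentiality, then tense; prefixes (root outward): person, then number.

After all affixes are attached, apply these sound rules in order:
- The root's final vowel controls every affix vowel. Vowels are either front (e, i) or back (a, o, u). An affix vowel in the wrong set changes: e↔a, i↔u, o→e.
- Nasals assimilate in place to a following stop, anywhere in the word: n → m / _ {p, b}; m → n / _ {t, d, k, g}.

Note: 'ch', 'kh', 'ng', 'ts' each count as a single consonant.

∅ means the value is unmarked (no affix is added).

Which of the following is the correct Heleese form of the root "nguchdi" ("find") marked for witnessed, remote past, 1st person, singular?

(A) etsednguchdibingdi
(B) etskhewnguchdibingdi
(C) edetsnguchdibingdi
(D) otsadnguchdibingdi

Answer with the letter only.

Attach person 1st person ad- → adnguchdi.
Attach number singular ots- → otsadnguchdi.
Attach evidentiality witnessed -bing → otsadnguchdibing.
Attach tense remote past -di → otsadnguchdibingdi.
Apply vowel harmony: otsadnguchdibingdi → etsednguchdibingdi.
Nasal assimilation: no change.
So the correct form is etsednguchdibingdi, option (A).
(C) edetsnguchdibingdi is wrong: it has the affixes in the wrong order.
(B) etskhewnguchdibingdi is wrong: it uses 2nd person instead of 1st person for person.
(D) otsadnguchdibingdi is wrong: it fails to apply the sound rule(s).

A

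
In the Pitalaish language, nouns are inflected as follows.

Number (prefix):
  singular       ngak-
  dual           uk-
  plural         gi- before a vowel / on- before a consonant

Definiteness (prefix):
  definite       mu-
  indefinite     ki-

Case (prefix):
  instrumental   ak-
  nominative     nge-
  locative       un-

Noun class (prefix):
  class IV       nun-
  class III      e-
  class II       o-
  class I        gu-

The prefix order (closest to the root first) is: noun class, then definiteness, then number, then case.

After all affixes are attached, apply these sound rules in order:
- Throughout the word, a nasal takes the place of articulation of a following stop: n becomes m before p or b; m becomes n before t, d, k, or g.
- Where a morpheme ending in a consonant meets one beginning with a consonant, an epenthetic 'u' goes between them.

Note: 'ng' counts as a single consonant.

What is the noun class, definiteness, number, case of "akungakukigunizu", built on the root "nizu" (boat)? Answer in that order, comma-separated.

Segment: ak-ngak-ki-gu-nizu.
noun class: gu- → class I.
definiteness: ki- → indefinite.
number: ngak- → singular.
case: ak- → instrumental.

class I, indefinite, singular, instrumental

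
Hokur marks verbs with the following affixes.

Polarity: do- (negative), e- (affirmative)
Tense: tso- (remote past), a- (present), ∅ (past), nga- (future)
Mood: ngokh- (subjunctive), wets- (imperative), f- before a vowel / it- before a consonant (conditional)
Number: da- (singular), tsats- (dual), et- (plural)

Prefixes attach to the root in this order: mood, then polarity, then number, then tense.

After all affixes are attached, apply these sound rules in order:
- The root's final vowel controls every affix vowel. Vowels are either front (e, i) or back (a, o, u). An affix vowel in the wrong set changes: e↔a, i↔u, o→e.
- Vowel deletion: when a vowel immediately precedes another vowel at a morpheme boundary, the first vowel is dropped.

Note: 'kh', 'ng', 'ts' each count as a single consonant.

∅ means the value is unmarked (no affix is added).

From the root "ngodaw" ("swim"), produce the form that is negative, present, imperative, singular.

adadowatsngodaw

Attach mood imperative wets- → wetsngodaw.
Attach polarity negative do- → dowetsngodaw.
Attach number singular da- → dadowetsngodaw.
Attach tense present a- → adadowetsngodaw.
Apply vowel harmony: adadowetsngodaw → adadowatsngodaw.
Vowel deletion: no change.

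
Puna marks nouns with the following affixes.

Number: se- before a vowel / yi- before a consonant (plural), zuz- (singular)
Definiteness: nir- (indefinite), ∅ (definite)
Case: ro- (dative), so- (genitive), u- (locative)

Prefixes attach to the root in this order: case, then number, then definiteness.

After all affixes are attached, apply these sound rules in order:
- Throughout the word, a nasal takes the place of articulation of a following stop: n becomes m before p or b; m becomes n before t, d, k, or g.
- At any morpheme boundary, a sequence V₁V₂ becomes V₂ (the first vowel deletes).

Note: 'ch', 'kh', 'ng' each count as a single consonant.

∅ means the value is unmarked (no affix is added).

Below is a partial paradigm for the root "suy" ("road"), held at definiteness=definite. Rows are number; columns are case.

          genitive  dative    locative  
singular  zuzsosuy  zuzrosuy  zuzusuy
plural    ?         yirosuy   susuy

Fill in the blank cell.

yisosuy

Attach case genitive so- → sosuy.
Attach number plural yi- (before consonant 's') → yisosuy.
definiteness = definite: zero marking, form stays yisosuy.
Nasal assimilation: no change.
Vowel deletion: no change.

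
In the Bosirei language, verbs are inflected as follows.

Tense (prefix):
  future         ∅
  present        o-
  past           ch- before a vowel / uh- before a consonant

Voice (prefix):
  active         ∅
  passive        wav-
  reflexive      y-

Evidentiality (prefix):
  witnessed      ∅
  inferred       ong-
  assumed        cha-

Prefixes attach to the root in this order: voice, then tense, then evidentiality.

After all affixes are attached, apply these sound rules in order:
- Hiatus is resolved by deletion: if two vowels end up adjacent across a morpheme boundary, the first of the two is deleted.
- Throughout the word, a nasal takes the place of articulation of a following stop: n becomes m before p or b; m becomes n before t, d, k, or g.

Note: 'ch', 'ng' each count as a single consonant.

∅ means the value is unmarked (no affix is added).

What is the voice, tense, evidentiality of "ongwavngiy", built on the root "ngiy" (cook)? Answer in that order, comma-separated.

Segment: ong-wav-ngiy.
voice: wav- → passive.
tense: ∅ → future.
evidentiality: ong- → inferred.

passive, future, inferred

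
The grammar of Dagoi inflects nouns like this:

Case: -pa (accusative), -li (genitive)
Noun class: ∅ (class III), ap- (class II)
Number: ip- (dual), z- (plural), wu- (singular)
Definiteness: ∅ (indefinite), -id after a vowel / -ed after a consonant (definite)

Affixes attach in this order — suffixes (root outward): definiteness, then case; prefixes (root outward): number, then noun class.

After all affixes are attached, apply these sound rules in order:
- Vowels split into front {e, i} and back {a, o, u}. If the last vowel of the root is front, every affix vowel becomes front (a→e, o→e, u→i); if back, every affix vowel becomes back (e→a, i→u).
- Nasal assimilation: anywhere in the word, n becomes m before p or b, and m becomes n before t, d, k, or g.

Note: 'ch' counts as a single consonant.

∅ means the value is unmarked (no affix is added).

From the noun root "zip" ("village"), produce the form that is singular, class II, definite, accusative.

epwizipedpe

Attach definiteness definite -ed (after consonant 'p') → ziped.
Attach number singular wu- → wuziped.
Attach case accusative -pa → wuzipedpa.
Attach noun class class II ap- → apwuzipedpa.
Apply vowel harmony: apwuzipedpa → epwizipedpe.
Nasal assimilation: no change.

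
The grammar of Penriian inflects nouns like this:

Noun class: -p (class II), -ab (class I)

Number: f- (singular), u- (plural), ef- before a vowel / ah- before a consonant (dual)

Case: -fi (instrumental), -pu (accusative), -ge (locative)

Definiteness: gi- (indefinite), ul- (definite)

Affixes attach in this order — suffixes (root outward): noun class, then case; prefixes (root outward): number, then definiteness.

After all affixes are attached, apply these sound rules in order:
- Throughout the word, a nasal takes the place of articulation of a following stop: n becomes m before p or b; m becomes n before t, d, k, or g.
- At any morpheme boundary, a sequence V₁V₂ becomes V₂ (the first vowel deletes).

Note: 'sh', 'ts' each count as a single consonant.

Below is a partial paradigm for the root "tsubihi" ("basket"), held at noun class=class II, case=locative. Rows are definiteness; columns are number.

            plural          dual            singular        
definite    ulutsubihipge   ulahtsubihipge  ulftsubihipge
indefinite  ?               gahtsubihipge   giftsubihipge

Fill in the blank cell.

Attach noun class class II -p → tsubihip.
Attach case locative -ge → tsubihipge.
Attach number plural u- → utsubihipge.
Attach definiteness indefinite gi- → giutsubihipge.
Nasal assimilation: no change.
Apply vowel deletion: giutsubihipge → gutsubihipge.

gutsubihipge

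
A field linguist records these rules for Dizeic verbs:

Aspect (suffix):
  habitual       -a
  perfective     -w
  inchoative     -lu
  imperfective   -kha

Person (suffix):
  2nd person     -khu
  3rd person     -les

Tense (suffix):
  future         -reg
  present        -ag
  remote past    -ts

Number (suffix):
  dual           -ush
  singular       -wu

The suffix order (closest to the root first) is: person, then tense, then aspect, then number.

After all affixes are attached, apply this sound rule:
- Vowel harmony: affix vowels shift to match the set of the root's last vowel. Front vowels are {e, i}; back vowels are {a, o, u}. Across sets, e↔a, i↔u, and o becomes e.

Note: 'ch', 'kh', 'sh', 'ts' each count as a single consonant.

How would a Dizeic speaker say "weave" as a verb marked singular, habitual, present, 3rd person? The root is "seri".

Attach person 3rd person -les → seriles.
Attach tense present -ag → serilesag.
Attach aspect habitual -a → serilesaga.
Attach number singular -wu → serilesagawu.
Apply vowel harmony: serilesagawu → serilesegewi.

serilesegewi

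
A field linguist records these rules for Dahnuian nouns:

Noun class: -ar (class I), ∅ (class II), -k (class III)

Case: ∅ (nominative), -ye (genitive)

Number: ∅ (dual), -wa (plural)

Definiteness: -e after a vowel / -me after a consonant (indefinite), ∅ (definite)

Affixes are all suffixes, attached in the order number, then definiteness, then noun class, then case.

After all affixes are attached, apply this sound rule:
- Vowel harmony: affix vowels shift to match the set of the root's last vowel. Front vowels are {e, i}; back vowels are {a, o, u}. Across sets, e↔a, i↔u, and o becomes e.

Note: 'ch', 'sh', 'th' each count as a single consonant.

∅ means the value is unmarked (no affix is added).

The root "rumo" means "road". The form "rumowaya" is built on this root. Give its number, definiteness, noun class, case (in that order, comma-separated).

plural, definite, class II, genitive

Segment: rumo-wa-ye.
number: -wa → plural.
definiteness: ∅ → definite.
noun class: ∅ → class II.
case: -ye → genitive.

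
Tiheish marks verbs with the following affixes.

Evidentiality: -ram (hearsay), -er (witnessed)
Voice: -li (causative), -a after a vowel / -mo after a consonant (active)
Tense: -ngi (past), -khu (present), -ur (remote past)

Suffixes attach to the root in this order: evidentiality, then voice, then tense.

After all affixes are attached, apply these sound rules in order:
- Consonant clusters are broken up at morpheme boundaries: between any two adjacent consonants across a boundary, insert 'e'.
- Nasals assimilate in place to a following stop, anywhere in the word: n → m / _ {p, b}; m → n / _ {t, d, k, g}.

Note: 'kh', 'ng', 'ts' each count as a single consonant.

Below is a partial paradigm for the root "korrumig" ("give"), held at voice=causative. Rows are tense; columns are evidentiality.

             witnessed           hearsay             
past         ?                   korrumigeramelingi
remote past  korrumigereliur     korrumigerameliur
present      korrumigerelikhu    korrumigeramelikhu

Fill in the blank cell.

Attach evidentiality witnessed -er → korrumiger.
Attach voice causative -li → korrumigerli.
Attach tense past -ngi → korrumigerlingi.
Apply epenthesis: korrumigerlingi → korrumigerelingi.
Nasal assimilation: no change.

korrumigerelingi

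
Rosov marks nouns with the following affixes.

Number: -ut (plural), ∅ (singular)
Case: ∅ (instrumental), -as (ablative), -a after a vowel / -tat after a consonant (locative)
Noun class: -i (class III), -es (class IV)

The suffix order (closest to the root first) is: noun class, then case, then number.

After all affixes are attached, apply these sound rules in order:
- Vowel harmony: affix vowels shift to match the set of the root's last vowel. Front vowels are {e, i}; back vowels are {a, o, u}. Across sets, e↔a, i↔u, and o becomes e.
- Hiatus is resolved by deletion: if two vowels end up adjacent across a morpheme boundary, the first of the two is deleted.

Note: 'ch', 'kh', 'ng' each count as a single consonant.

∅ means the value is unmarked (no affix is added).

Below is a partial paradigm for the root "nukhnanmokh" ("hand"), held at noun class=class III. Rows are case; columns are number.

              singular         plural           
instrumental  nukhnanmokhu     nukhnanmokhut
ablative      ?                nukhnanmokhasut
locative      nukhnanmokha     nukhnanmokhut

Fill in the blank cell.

Attach noun class class III -i → nukhnanmokhi.
Attach case ablative -as → nukhnanmokhias.
number = singular: zero marking, form stays nukhnanmokhias.
Apply vowel harmony: nukhnanmokhias → nukhnanmokhuas.
Apply vowel deletion: nukhnanmokhuas → nukhnanmokhas.

nukhnanmokhas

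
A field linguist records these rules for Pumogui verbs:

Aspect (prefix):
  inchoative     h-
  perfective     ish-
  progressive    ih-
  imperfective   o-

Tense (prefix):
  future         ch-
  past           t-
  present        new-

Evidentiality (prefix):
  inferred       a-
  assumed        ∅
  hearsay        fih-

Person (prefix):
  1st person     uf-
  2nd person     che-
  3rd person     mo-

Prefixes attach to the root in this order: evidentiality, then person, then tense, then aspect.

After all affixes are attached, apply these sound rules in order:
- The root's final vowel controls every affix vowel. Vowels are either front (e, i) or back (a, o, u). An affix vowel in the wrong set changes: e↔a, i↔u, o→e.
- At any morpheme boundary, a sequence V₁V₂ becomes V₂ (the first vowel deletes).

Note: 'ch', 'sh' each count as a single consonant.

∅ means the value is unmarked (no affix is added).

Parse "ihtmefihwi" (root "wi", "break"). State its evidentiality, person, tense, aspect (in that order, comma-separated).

Segment: ih-t-mo-fih-wi.
evidentiality: fih- → hearsay.
person: mo- → 3rd person.
tense: t- → past.
aspect: ih- → progressive.

hearsay, 3rd person, past, progressive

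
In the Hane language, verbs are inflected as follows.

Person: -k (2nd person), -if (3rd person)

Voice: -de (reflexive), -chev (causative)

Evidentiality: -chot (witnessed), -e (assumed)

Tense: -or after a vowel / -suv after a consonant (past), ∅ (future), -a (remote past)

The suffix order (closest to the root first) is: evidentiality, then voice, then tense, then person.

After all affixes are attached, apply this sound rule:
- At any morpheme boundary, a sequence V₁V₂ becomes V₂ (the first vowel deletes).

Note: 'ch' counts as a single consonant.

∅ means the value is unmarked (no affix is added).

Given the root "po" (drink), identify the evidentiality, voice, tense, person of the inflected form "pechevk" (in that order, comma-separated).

assumed, causative, future, 2nd person

Segment: po-e-chev-k.
evidentiality: -e → assumed.
voice: -chev → causative.
tense: ∅ → future.
person: -k → 2nd person.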